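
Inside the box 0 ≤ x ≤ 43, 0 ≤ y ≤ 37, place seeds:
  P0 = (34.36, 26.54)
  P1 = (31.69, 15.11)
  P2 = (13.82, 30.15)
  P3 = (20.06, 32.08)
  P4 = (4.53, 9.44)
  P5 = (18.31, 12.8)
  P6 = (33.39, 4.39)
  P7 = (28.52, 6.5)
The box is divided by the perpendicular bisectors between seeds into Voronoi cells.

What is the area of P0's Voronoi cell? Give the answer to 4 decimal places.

Area of P0's cell: 260.6420

1. box [0,43]×[0,37]: [(0, 0) (43, 0) (43, 37) (0, 37)]
2. ⊥bis P0·P1 via (33.025,20.825): [(0, 28.5395) (43, 18.4949) (43, 37) (0, 37)]  |A|=579.7608
3. ⊥bis P0·P2 via (24.09,28.345): [(23.1728, 23.1264) (43, 18.4949) (43, 37) (25.6112, 37)]  |A|=304.0749
4. ⊥bis P0·P3 via (27.21,29.31): [(24.6782, 22.7748) (43, 18.4949) (43, 37) (30.1892, 37)]  |A|=260.642
5. ⊥bis P0·P4 via (19.445,17.99): [(24.6782, 22.7748) (43, 18.4949) (43, 37) (30.1892, 37)]  |A|=260.642
6. ⊥bis P0·P5 via (26.335,19.67): [(24.6782, 22.7748) (43, 18.4949) (43, 37) (30.1892, 37)]  |A|=260.642
7. ⊥bis P0·P6 via (33.875,15.465): [(24.6782, 22.7748) (43, 18.4949) (43, 37) (30.1892, 37)]  |A|=260.642
8. ⊥bis P0·P7 via (31.44,16.52): [(24.6782, 22.7748) (43, 18.4949) (43, 37) (30.1892, 37)]  |A|=260.642
9. canonical 4-gon: [(24.6782, 22.7748) (43, 18.4949) (43, 37) (30.1892, 37)]
10. shoelace: 260.642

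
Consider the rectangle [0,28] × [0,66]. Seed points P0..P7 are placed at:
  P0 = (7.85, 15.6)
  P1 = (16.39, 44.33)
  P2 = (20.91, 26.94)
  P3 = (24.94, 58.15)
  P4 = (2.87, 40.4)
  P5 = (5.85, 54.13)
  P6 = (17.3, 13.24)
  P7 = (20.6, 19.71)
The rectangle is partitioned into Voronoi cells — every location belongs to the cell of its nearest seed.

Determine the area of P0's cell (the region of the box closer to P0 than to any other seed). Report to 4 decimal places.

1. box [0,28]×[0,66]: [(0, 0) (28, 0) (28, 66) (0, 66)]
2. ⊥bis P0·P1 via (12.12,29.965): [(0, 33.5677) (0, 0) (28, 0) (28, 25.2447)]  |A|=823.3727
3. ⊥bis P0·P2 via (14.38,21.27): [(4.9898, 32.0845) (0, 33.5677) (0, 0) (28, 0) (28, 5.5842)]  |A|=597.177
4. ⊥bis P0·P3 via (16.395,36.875): [(4.9898, 32.0845) (0, 33.5677) (0, 0) (28, 0) (28, 5.5842)]  |A|=597.177
5. ⊥bis P0·P4 via (5.36,28): [(8.0647, 28.5431) (0, 26.9237) (0, 0) (28, 0) (28, 5.5842)]  |A|=563.8311
6. ⊥bis P0·P5 via (6.85,34.865): [(8.0647, 28.5431) (0, 26.9237) (0, 0) (28, 0) (28, 5.5842)]  |A|=563.8311
7. ⊥bis P0·P6 via (12.575,14.42): [(14.3068, 21.3544) (8.0647, 28.5431) (0, 26.9237) (0, 0) (8.9738, 0)]  |A|=322.4524
8. ⊥bis P0·P7 via (14.225,17.655): [(13.7505, 19.127) (12.2801, 23.6884) (8.0647, 28.5431) (0, 26.9237) (0, 0) (8.9738, 0)]  |A|=319.5462
9. canonical 6-gon: [(13.7505, 19.127) (12.2801, 23.6884) (8.0647, 28.5431) (0, 26.9237) (0, 0) (8.9738, 0)]
10. shoelace: 319.5462

Area of P0's cell: 319.5462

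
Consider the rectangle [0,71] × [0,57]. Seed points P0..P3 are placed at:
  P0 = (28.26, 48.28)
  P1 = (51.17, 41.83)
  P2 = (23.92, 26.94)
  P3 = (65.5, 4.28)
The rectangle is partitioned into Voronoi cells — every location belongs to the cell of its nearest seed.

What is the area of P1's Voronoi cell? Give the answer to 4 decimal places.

Area of P1's cell: 1050.0490

1. box [0,71]×[0,57]: [(0, 0) (71, 0) (71, 57) (0, 57)]
2. ⊥bis P1·P0 via (39.715,45.055): [(27.0304, 0) (71, 0) (71, 57) (43.078, 57)]  |A|=2048.9126
3. ⊥bis P1·P2 via (37.545,34.385): [(36.9946, 35.3923) (56.3337, 0) (71, 0) (71, 57) (43.078, 57)]  |A|=1530.3564
4. ⊥bis P1·P3 via (58.335,23.055): [(36.9946, 35.3923) (46.255, 18.445) (71, 27.8883) (71, 57) (43.078, 57)]  |A|=1050.049
5. canonical 5-gon: [(36.9946, 35.3923) (46.255, 18.445) (71, 27.8883) (71, 57) (43.078, 57)]
6. shoelace: 1050.049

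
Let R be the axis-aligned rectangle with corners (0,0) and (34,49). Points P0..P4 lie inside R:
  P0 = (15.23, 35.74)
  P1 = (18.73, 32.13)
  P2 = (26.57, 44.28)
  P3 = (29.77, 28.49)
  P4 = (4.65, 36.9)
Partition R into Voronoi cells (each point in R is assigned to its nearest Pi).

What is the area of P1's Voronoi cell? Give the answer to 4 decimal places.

1. box [0,34]×[0,49]: [(0, 0) (34, 0) (34, 49) (0, 49)]
2. ⊥bis P1·P0 via (16.98,33.935): [(0, 17.4724) (0, 0) (34, 0) (34, 49) (32.5185, 49)]  |A|=1153.3853
3. ⊥bis P1·P2 via (22.65,38.205): [(21.89, 38.6954) (0, 17.4724) (0, 0) (34, 0) (34, 30.8812)]  |A|=1036.0428
4. ⊥bis P1·P3 via (24.25,30.31): [(26.1157, 35.9687) (21.89, 38.6954) (0, 17.4724) (0, 0) (14.2565, 0)]  |A|=559.2307
5. ⊥bis P1·P4 via (11.69,34.515): [(26.1157, 35.9687) (21.89, 38.6954) (8.81, 26.014) (0, 0.0087) (0, 0) (14.2565, 0)]  |A|=482.3027
6. canonical 6-gon: [(26.1157, 35.9687) (21.89, 38.6954) (8.81, 26.014) (0, 0.0087) (0, 0) (14.2565, 0)]
7. shoelace: 482.3027

Area of P1's cell: 482.3027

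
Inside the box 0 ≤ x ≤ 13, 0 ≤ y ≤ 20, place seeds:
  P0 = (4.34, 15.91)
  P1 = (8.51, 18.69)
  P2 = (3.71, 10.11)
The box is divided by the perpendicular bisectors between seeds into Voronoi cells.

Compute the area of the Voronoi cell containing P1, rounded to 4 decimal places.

1. box [0,13]×[0,20]: [(0, 0) (13, 0) (13, 20) (0, 20)]
2. ⊥bis P1·P0 via (6.425,17.3): [(13, 7.4375) (13, 20) (4.625, 20)]  |A|=52.6055
3. ⊥bis P1·P2 via (6.11,14.4): [(9.6956, 12.3941) (13, 10.5455) (13, 20) (4.625, 20)]  |A|=47.4706
4. canonical 4-gon: [(9.6956, 12.3941) (13, 10.5455) (13, 20) (4.625, 20)]
5. shoelace: 47.4706

Area of P1's cell: 47.4706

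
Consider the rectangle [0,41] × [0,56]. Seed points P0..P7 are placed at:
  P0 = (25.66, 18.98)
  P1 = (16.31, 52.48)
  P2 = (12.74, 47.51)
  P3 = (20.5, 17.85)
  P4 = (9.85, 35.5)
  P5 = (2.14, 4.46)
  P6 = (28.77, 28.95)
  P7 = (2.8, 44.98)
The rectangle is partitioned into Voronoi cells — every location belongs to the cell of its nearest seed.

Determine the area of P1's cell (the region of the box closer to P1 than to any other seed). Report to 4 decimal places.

1. box [0,41]×[0,56]: [(0, 0) (41, 0) (41, 56) (0, 56)]
2. ⊥bis P1·P0 via (20.985,35.73): [(0, 29.873) (41, 41.3163) (41, 56) (0, 56)]  |A|=836.62
3. ⊥bis P1·P2 via (14.525,49.995): [(30.6347, 38.4233) (41, 41.3163) (41, 56) (6.1651, 56)]  |A|=382.2427
4. ⊥bis P1·P3 via (18.405,35.165): [(30.6347, 38.4233) (41, 41.3163) (41, 56) (6.1651, 56)]  |A|=382.2427
5. ⊥bis P1·P4 via (13.08,43.99): [(30.6347, 38.4233) (41, 41.3163) (41, 56) (6.1651, 56)]  |A|=382.2427
6. ⊥bis P1·P5 via (9.225,28.47): [(30.6347, 38.4233) (41, 41.3163) (41, 56) (6.1651, 56)]  |A|=382.2427
7. ⊥bis P1·P6 via (22.54,40.715): [(25.3631, 42.2099) (41, 50.4902) (41, 56) (6.1651, 56)]  |A|=283.266
8. ⊥bis P1·P7 via (9.555,48.73): [(25.3631, 42.2099) (41, 50.4902) (41, 56) (6.1651, 56)]  |A|=283.266
9. canonical 4-gon: [(25.3631, 42.2099) (41, 50.4902) (41, 56) (6.1651, 56)]
10. shoelace: 283.266

Area of P1's cell: 283.2660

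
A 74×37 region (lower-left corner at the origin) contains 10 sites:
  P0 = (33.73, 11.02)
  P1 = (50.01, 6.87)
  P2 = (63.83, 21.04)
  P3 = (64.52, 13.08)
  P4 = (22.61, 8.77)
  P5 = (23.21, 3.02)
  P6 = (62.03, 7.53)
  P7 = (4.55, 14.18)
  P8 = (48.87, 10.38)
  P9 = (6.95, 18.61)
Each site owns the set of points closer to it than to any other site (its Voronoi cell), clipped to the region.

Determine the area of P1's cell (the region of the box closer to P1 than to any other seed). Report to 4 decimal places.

Area of P1's cell: 129.9752

1. box [0,74]×[0,37]: [(0, 0) (74, 0) (74, 37) (0, 37)]
2. ⊥bis P1·P0 via (41.87,8.945): [(39.5898, 0) (74, 0) (74, 37) (49.0216, 37)]  |A|=1098.689
3. ⊥bis P1·P2 via (56.92,13.955): [(45.8895, 24.713) (39.5898, 0) (71.2284, 0)]  |A|=390.9434
4. ⊥bis P1·P3 via (57.265,9.975): [(54.5884, 16.229) (45.8895, 24.713) (39.5898, 0) (61.5341, 0)]  |A|=312.2789
5. ⊥bis P1·P4 via (36.31,7.82): [(54.5884, 16.229) (45.8895, 24.713) (39.5898, 0) (61.5341, 0)]  |A|=312.2789
6. ⊥bis P1·P5 via (36.61,4.945): [(54.5884, 16.229) (45.8895, 24.713) (39.5898, 0) (61.5341, 0)]  |A|=312.2789
7. ⊥bis P1·P6 via (56.02,7.2): [(55.662, 13.7206) (54.5884, 16.229) (45.8895, 24.713) (39.5898, 0) (56.4153, 0)]  |A|=277.1627
8. ⊥bis P1·P7 via (27.28,10.525): [(55.662, 13.7206) (54.5884, 16.229) (45.8895, 24.713) (39.5898, 0) (56.4153, 0)]  |A|=277.1627
9. ⊥bis P1·P8 via (49.44,8.625): [(55.8278, 10.6997) (41.0978, 5.9156) (39.5898, 0) (56.4153, 0)]  |A|=129.9752
10. ⊥bis P1·P9 via (28.48,12.74): [(55.8278, 10.6997) (41.0978, 5.9156) (39.5898, 0) (56.4153, 0)]  |A|=129.9752
11. canonical 4-gon: [(55.8278, 10.6997) (41.0978, 5.9156) (39.5898, 0) (56.4153, 0)]
12. shoelace: 129.9752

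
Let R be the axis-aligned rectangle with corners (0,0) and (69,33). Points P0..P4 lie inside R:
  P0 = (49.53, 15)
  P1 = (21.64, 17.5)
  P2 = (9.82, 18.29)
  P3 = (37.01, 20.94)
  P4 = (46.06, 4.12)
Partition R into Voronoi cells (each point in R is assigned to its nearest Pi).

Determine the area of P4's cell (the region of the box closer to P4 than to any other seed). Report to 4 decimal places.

1. box [0,69]×[0,33]: [(0, 0) (69, 0) (69, 33) (0, 33)]
2. ⊥bis P4·P0 via (47.795,9.56): [(0, 24.8034) (0, 0) (69, 0) (69, 2.797)]  |A|=952.2155
3. ⊥bis P4·P1 via (33.85,10.81): [(35.3414, 13.5319) (27.9271, 0) (69, 0) (69, 2.797)]  |A|=324.9689
4. ⊥bis P4·P2 via (27.94,11.205): [(35.3414, 13.5319) (27.9271, 0) (69, 0) (69, 2.797)]  |A|=324.9689
5. ⊥bis P4·P3 via (41.535,12.53): [(40.3991, 11.9188) (31.9737, 7.3855) (27.9271, 0) (69, 0) (69, 2.797)]  |A|=306.7095
6. canonical 5-gon: [(40.3991, 11.9188) (31.9737, 7.3855) (27.9271, 0) (69, 0) (69, 2.797)]
7. shoelace: 306.7095

Area of P4's cell: 306.7095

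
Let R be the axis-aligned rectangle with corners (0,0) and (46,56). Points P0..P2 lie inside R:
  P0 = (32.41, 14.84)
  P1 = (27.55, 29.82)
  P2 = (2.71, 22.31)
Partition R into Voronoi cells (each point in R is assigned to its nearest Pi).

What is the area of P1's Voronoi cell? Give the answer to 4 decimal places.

Area of P1's cell: 1158.9255

1. box [0,46]×[0,56]: [(0, 0) (46, 0) (46, 56) (0, 56)]
2. ⊥bis P1·P0 via (29.98,22.33): [(0, 12.6035) (46, 27.5274) (46, 56) (0, 56)]  |A|=1652.9888
3. ⊥bis P1·P2 via (15.13,26.065): [(17.4848, 18.2762) (46, 27.5274) (46, 56) (6.0796, 56)]  |A|=1158.9255
4. canonical 4-gon: [(17.4848, 18.2762) (46, 27.5274) (46, 56) (6.0796, 56)]
5. shoelace: 1158.9255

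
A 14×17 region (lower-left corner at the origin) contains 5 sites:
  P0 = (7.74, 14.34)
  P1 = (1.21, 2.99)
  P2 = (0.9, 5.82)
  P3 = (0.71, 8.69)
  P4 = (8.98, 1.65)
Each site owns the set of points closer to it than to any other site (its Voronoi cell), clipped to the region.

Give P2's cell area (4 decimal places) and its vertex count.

Area of P2's cell: 17.3748 (4 vertices)

1. box [0,14]×[0,17]: [(0, 0) (14, 0) (14, 17) (0, 17)]
2. ⊥bis P2·P0 via (4.32,10.08): [(0, 13.5482) (0, 0) (14, 0) (14, 2.3087)]  |A|=110.9983
3. ⊥bis P2·P1 via (1.055,4.405): [(10.1481, 5.4011) (0, 13.5482) (0, 4.2894)]  |A|=46.9795
4. ⊥bis P2·P3 via (0.805,7.255): [(10.1481, 5.4011) (7.303, 7.6852) (0, 7.2017) (0, 4.2894)]  |A|=23.8053
5. ⊥bis P2·P4 via (4.94,3.735): [(5.5393, 4.8962) (6.9672, 7.6629) (0, 7.2017) (0, 4.2894)]  |A|=17.3748
6. canonical 4-gon: [(5.5393, 4.8962) (6.9672, 7.6629) (0, 7.2017) (0, 4.2894)]
7. shoelace: 17.3748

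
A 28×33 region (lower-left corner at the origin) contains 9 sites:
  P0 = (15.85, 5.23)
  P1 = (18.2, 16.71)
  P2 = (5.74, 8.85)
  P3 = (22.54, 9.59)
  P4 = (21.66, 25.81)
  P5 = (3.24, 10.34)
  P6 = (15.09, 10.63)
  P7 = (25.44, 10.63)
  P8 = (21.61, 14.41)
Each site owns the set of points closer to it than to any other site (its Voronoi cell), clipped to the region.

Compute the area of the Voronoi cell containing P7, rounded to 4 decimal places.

1. box [0,28]×[0,33]: [(0, 0) (28, 0) (28, 33) (0, 33)]
2. ⊥bis P7·P0 via (20.645,7.93): [(25.1103, 0) (28, 0) (28, 33) (6.5284, 33)]  |A|=401.9615
3. ⊥bis P7·P1 via (21.82,13.67): [(19.1818, 10.5285) (25.1103, 0) (28, 0) (28, 21.0291)]  |A|=107.9313
4. ⊥bis P7·P2 via (15.59,9.74): [(19.1818, 10.5285) (25.1103, 0) (28, 0) (28, 21.0291)]  |A|=107.9313
5. ⊥bis P7·P3 via (23.99,10.11): [(22.446, 14.4154) (27.6157, 0) (28, 0) (28, 21.0291)]  |A|=61.1681
6. ⊥bis P7·P4 via (23.55,18.22): [(26.1939, 18.8784) (22.446, 14.4154) (27.6157, 0) (28, 0) (28, 19.3281)]  |A|=59.632
7. ⊥bis P7·P5 via (14.34,10.485): [(26.1939, 18.8784) (22.446, 14.4154) (27.6157, 0) (28, 0) (28, 19.3281)]  |A|=59.632
8. ⊥bis P7·P6 via (20.265,10.63): [(26.1939, 18.8784) (22.446, 14.4154) (27.6157, 0) (28, 0) (28, 19.3281)]  |A|=59.632
9. ⊥bis P7·P8 via (23.525,12.52): [(23.2321, 12.2233) (27.6157, 0) (28, 0) (28, 17.0542)]  |A|=43.005
10. canonical 4-gon: [(23.2321, 12.2233) (27.6157, 0) (28, 0) (28, 17.0542)]
11. shoelace: 43.005

Area of P7's cell: 43.0050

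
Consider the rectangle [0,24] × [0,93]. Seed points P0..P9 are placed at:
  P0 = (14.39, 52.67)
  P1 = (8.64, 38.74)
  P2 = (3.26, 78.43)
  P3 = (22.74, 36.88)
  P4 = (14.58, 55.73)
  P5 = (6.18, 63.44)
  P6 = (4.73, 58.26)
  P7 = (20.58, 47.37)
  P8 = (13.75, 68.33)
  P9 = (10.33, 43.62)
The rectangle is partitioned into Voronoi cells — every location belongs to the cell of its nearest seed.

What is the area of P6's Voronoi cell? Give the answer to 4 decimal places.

Area of P6's cell: 102.2036

1. box [0,24]×[0,93]: [(0, 0) (24, 0) (24, 93) (0, 93)]
2. ⊥bis P6·P0 via (9.56,55.465): [(0, 38.9445) (24, 80.4186) (24, 93) (0, 93)]  |A|=799.6433
3. ⊥bis P6·P1 via (6.685,48.5): [(0, 47.1609) (5.378, 48.2382) (24, 80.4186) (24, 93) (0, 93)]  |A|=777.5491
4. ⊥bis P6·P2 via (3.995,68.345): [(0, 68.0538) (0, 47.1609) (5.378, 48.2382) (17.5865, 69.3356)]  |A|=233.8722
5. ⊥bis P6·P3 via (13.735,47.57): [(0, 68.0538) (0, 47.1609) (5.378, 48.2382) (17.5865, 69.3356)]  |A|=233.8722
6. ⊥bis P6·P4 via (9.655,56.995): [(12.7339, 68.9819) (0, 68.0538) (0, 47.1609) (5.378, 48.2382) (9.0242, 54.5391)]  |A|=199.485
7. ⊥bis P6·P5 via (5.455,60.85): [(10.297, 59.4946) (0, 62.377) (0, 47.1609) (5.378, 48.2382) (9.0242, 54.5391)]  |A|=110.9834
8. ⊥bis P6·P7 via (12.655,52.815): [(10.297, 59.4946) (0, 62.377) (0, 47.1609) (5.378, 48.2382) (9.0242, 54.5391)]  |A|=110.9834
9. ⊥bis P6·P8 via (9.24,63.295): [(10.297, 59.4946) (0, 62.377) (0, 47.1609) (5.378, 48.2382) (9.0242, 54.5391)]  |A|=110.9834
10. ⊥bis P6·P9 via (7.53,50.94): [(10.297, 59.4946) (0, 62.377) (0, 48.0597) (6.7742, 50.6509) (9.0242, 54.5391)]  |A|=102.2036
11. canonical 5-gon: [(10.297, 59.4946) (0, 62.377) (0, 48.0597) (6.7742, 50.6509) (9.0242, 54.5391)]
12. shoelace: 102.2036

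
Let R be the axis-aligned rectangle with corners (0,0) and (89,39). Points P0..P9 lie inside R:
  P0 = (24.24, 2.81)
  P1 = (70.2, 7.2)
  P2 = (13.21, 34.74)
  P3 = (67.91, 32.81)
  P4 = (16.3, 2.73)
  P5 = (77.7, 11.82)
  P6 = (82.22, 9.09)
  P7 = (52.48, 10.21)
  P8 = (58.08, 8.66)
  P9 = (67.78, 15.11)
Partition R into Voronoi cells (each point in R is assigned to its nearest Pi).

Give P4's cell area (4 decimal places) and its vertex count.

Area of P4's cell: 369.3873 (4 vertices)

1. box [0,89]×[0,39]: [(0, 0) (89, 0) (89, 39) (0, 39)]
2. ⊥bis P4·P0 via (20.27,2.77): [(0, 0) (20.2979, 0) (19.905, 39) (0, 39)]  |A|=783.956
3. ⊥bis P4·P1 via (43.25,4.965): [(0, 0) (20.2979, 0) (19.905, 39) (0, 39)]  |A|=783.956
4. ⊥bis P4·P2 via (14.755,18.735): [(0, 17.3107) (0, 0) (20.2979, 0) (20.1039, 19.2513)]  |A|=369.3873
5. ⊥bis P4·P3 via (42.105,17.77): [(0, 17.3107) (0, 0) (20.2979, 0) (20.1039, 19.2513)]  |A|=369.3873
6. ⊥bis P4·P5 via (47,7.275): [(0, 17.3107) (0, 0) (20.2979, 0) (20.1039, 19.2513)]  |A|=369.3873
7. ⊥bis P4·P6 via (49.26,5.91): [(0, 17.3107) (0, 0) (20.2979, 0) (20.1039, 19.2513)]  |A|=369.3873
8. ⊥bis P4·P7 via (34.39,6.47): [(0, 17.3107) (0, 0) (20.2979, 0) (20.1039, 19.2513)]  |A|=369.3873
9. ⊥bis P4·P8 via (37.19,5.695): [(0, 17.3107) (0, 0) (20.2979, 0) (20.1039, 19.2513)]  |A|=369.3873
10. ⊥bis P4·P9 via (42.04,8.92): [(0, 17.3107) (0, 0) (20.2979, 0) (20.1039, 19.2513)]  |A|=369.3873
11. canonical 4-gon: [(0, 17.3107) (0, 0) (20.2979, 0) (20.1039, 19.2513)]
12. shoelace: 369.3873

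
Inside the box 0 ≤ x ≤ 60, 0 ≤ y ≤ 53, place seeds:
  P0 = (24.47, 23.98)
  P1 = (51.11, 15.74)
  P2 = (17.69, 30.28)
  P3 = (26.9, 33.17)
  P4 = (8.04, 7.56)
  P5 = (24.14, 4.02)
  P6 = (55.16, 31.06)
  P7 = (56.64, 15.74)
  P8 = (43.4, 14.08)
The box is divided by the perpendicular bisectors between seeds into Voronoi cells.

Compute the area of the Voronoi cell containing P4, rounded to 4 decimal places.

1. box [0,60]×[0,53]: [(0, 0) (60, 0) (60, 53) (0, 53)]
2. ⊥bis P4·P0 via (16.255,15.77): [(0, 32.0349) (0, 0) (32.0154, 0)]  |A|=512.8051
3. ⊥bis P4·P1 via (29.575,11.65): [(31.7342, 0.2814) (0, 32.0349) (0, 0) (31.7876, 0)]  |A|=512.773
4. ⊥bis P4·P2 via (12.865,18.92): [(31.7342, 0.2814) (13.2853, 18.7415) (0, 24.3842) (0, 0) (31.7876, 0)]  |A|=461.9521
5. ⊥bis P4·P3 via (17.47,20.365): [(31.7342, 0.2814) (13.2853, 18.7415) (0, 24.3842) (0, 0) (31.7876, 0)]  |A|=461.9521
6. ⊥bis P4·P5 via (16.09,5.79): [(17.9184, 14.1056) (13.2853, 18.7415) (0, 24.3842) (0, 0) (14.8169, 0)]  |A|=340.6868
7. ⊥bis P4·P6 via (31.6,19.31): [(17.9184, 14.1056) (13.2853, 18.7415) (0, 24.3842) (0, 0) (14.8169, 0)]  |A|=340.6868
8. ⊥bis P4·P7 via (32.34,11.65): [(17.9184, 14.1056) (13.2853, 18.7415) (0, 24.3842) (0, 0) (14.8169, 0)]  |A|=340.6868
9. ⊥bis P4·P8 via (25.72,10.82): [(17.9184, 14.1056) (13.2853, 18.7415) (0, 24.3842) (0, 0) (14.8169, 0)]  |A|=340.6868
10. canonical 5-gon: [(17.9184, 14.1056) (13.2853, 18.7415) (0, 24.3842) (0, 0) (14.8169, 0)]
11. shoelace: 340.6868

Area of P4's cell: 340.6868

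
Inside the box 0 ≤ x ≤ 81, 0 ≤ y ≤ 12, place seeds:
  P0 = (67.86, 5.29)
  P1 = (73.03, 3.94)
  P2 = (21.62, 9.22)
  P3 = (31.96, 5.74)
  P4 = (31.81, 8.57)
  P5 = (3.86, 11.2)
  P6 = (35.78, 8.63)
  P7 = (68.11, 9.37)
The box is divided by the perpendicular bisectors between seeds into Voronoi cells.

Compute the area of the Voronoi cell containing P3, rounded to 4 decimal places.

Area of P3's cell: 78.9544

1. box [0,81]×[0,12]: [(0, 0) (81, 0) (81, 12) (0, 12)]
2. ⊥bis P3·P0 via (49.91,5.515): [(0, 0) (49.8409, 0) (49.9913, 12) (0, 12)]  |A|=598.993
3. ⊥bis P3·P1 via (52.495,4.84): [(0, 0) (49.8409, 0) (49.9913, 12) (0, 12)]  |A|=598.993
4. ⊥bis P3·P2 via (26.79,7.48): [(24.2726, 0) (49.8409, 0) (49.9913, 12) (28.3112, 12)]  |A|=283.4902
5. ⊥bis P3·P4 via (31.885,7.155): [(26.5861, 6.8741) (24.2726, 0) (49.8409, 0) (49.9426, 8.1121)]  |A|=182.5523
6. ⊥bis P3·P5 via (17.91,8.47): [(26.5861, 6.8741) (24.2726, 0) (49.8409, 0) (49.9426, 8.1121)]  |A|=182.5523
7. ⊥bis P3·P6 via (33.87,7.185): [(33.8153, 7.2573) (26.5861, 6.8741) (24.2726, 0) (39.3058, 0)]  |A|=78.9544
8. ⊥bis P3·P7 via (50.035,7.555): [(33.8153, 7.2573) (26.5861, 6.8741) (24.2726, 0) (39.3058, 0)]  |A|=78.9544
9. canonical 4-gon: [(33.8153, 7.2573) (26.5861, 6.8741) (24.2726, 0) (39.3058, 0)]
10. shoelace: 78.9544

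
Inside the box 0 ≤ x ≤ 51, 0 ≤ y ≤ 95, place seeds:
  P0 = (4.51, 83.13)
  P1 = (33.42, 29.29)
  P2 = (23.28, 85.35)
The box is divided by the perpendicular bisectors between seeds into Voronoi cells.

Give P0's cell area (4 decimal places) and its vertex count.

1. box [0,51]×[0,95]: [(0, 0) (51, 0) (51, 95) (0, 95)]
2. ⊥bis P0·P1 via (18.965,56.21): [(0, 46.0265) (51, 73.4116) (51, 95) (0, 95)]  |A|=1799.3288
3. ⊥bis P0·P2 via (13.895,84.24): [(0, 46.0265) (17.315, 55.324) (12.6224, 95) (0, 95)]  |A|=674.3905
4. canonical 4-gon: [(0, 46.0265) (17.315, 55.324) (12.6224, 95) (0, 95)]
5. shoelace: 674.3905

Area of P0's cell: 674.3905 (4 vertices)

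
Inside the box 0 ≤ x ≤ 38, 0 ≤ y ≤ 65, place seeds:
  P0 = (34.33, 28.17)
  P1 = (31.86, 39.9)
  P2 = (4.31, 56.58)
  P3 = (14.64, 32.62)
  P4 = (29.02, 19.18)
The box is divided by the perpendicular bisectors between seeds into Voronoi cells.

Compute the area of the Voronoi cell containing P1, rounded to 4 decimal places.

1. box [0,38]×[0,65]: [(0, 0) (38, 0) (38, 65) (0, 65)]
2. ⊥bis P1·P0 via (33.095,34.035): [(0, 27.0661) (38, 35.0679) (38, 65) (0, 65)]  |A|=1289.454
3. ⊥bis P1·P2 via (18.085,48.24): [(6.0348, 28.3369) (38, 35.0679) (38, 65) (28.2323, 65)]  |A|=657.4519
4. ⊥bis P1·P3 via (23.25,36.26): [(18.1441, 48.3375) (24.9185, 32.3133) (38, 35.0679) (38, 65) (28.2323, 65)]  |A|=492.6838
5. ⊥bis P1·P4 via (30.44,29.54): [(18.1441, 48.3375) (24.9185, 32.3133) (38, 35.0679) (38, 65) (28.2323, 65)]  |A|=492.6838
6. canonical 5-gon: [(18.1441, 48.3375) (24.9185, 32.3133) (38, 35.0679) (38, 65) (28.2323, 65)]
7. shoelace: 492.6838

Area of P1's cell: 492.6838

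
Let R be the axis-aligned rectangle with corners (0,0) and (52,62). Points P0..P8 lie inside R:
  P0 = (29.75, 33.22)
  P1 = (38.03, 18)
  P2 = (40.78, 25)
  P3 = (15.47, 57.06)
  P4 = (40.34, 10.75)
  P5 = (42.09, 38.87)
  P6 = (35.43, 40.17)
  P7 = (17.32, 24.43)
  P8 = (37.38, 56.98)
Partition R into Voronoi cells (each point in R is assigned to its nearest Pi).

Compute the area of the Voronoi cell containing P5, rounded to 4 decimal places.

Area of P5's cell: 234.3396

1. box [0,52]×[0,62]: [(0, 0) (52, 0) (52, 62) (0, 62)]
2. ⊥bis P5·P0 via (35.92,36.045): [(52, 0.9251) (52, 62) (24.0362, 62)]  |A|=853.9417
3. ⊥bis P5·P1 via (40.06,28.435): [(39.3402, 28.575) (52, 26.1122) (52, 62) (24.0362, 62)]  |A|=694.5101
4. ⊥bis P5·P2 via (41.435,31.935): [(37.6376, 32.2937) (52, 30.9372) (52, 62) (24.0362, 62)]  |A|=638.4193
5. ⊥bis P5·P3 via (28.78,47.965): [(29.7873, 49.4392) (37.6376, 32.2937) (52, 30.9372) (52, 62) (38.3704, 62)]  |A|=548.3948
6. ⊥bis P5·P4 via (41.215,24.81): [(29.7873, 49.4392) (37.6376, 32.2937) (52, 30.9372) (52, 62) (38.3704, 62)]  |A|=548.3948
7. ⊥bis P5·P6 via (38.76,39.52): [(37.4356, 32.7349) (37.6376, 32.2937) (52, 30.9372) (52, 62) (43.148, 62)]  |A|=358.7653
8. ⊥bis P5·P7 via (29.705,31.65): [(37.4356, 32.7349) (37.6376, 32.2937) (52, 30.9372) (52, 62) (43.148, 62)]  |A|=358.7653
9. ⊥bis P5·P8 via (39.735,47.925): [(40.4362, 48.1074) (37.4356, 32.7349) (37.6376, 32.2937) (52, 30.9372) (52, 51.1148)]  |A|=234.3396
10. canonical 5-gon: [(40.4362, 48.1074) (37.4356, 32.7349) (37.6376, 32.2937) (52, 30.9372) (52, 51.1148)]
11. shoelace: 234.3396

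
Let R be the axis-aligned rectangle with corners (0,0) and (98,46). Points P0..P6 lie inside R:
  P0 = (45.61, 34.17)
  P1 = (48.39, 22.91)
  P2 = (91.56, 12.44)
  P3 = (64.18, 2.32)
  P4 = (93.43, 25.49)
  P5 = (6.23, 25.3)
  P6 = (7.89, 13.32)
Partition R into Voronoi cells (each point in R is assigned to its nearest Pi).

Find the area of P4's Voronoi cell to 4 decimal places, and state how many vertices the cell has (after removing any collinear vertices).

1. box [0,98]×[0,46]: [(0, 0) (98, 0) (98, 46) (0, 46)]
2. ⊥bis P4·P0 via (69.52,29.83): [(64.1054, 0) (98, 0) (98, 46) (72.4551, 46)]  |A|=1367.1081
3. ⊥bis P4·P1 via (70.91,24.2): [(70.3314, 34.3003) (72.2962, 0) (98, 0) (98, 46) (72.4551, 46)]  |A|=1226.6345
4. ⊥bis P4·P2 via (92.495,18.965): [(70.3314, 34.3003) (71.0337, 22.0403) (98, 18.1762) (98, 46) (72.4551, 46)]  |A|=698.3034
5. ⊥bis P4·P3 via (78.805,13.905): [(70.3314, 34.3003) (70.9303, 23.8461) (72.5306, 21.8258) (98, 18.1762) (98, 46) (72.4551, 46)]  |A|=696.9629
6. ⊥bis P4·P5 via (49.83,25.395): [(70.3314, 34.3003) (70.9303, 23.8461) (72.5306, 21.8258) (98, 18.1762) (98, 46) (72.4551, 46)]  |A|=696.9629
7. ⊥bis P4·P6 via (50.66,19.405): [(70.3314, 34.3003) (70.9303, 23.8461) (72.5306, 21.8258) (98, 18.1762) (98, 46) (72.4551, 46)]  |A|=696.9629
8. canonical 6-gon: [(70.3314, 34.3003) (70.9303, 23.8461) (72.5306, 21.8258) (98, 18.1762) (98, 46) (72.4551, 46)]
9. shoelace: 696.9629

Area of P4's cell: 696.9629 (6 vertices)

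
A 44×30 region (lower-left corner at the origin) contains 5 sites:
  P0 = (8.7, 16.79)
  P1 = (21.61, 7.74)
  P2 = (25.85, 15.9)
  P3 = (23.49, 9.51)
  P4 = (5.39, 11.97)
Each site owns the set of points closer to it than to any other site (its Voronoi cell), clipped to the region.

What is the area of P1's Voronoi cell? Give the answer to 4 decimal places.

1. box [0,44]×[0,30]: [(0, 0) (44, 0) (44, 30) (0, 30)]
2. ⊥bis P1·P0 via (15.155,12.265): [(6.5571, 0) (44, 0) (44, 30) (27.5874, 30)]  |A|=807.8324
3. ⊥bis P1·P2 via (23.73,11.82): [(17.2158, 15.2048) (6.5571, 0) (44, 0) (44, 1.2875)]  |A|=301.8988
4. ⊥bis P1·P3 via (22.55,8.625): [(16.8485, 14.6808) (6.5571, 0) (30.6703, 0)]  |A|=177.0008
5. ⊥bis P1·P4 via (13.5,9.855): [(16.8485, 14.6808) (13.5204, 9.9332) (10.9299, 0) (30.6703, 0)]  |A|=155.2829
6. canonical 4-gon: [(16.8485, 14.6808) (13.5204, 9.9332) (10.9299, 0) (30.6703, 0)]
7. shoelace: 155.2829

Area of P1's cell: 155.2829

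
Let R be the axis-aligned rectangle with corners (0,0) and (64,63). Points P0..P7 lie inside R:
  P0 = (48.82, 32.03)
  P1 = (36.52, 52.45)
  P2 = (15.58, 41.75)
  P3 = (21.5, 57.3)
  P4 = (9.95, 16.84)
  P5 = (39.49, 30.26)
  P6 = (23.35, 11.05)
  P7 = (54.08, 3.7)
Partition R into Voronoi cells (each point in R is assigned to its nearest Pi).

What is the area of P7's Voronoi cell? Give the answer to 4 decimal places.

1. box [0,64]×[0,63]: [(0, 0) (64, 0) (64, 63) (0, 63)]
2. ⊥bis P7·P0 via (51.45,17.865): [(0, 8.3123) (0, 0) (64, 0) (64, 20.1951)]  |A|=912.2394
3. ⊥bis P7·P1 via (45.3,28.075): [(0, 8.3123) (0, 0) (64, 0) (64, 20.1951)]  |A|=912.2394
4. ⊥bis P7·P2 via (34.83,22.725): [(25.2122, 12.9935) (12.3706, 0) (64, 0) (64, 20.1951)]  |A|=727.0847
5. ⊥bis P7·P3 via (37.79,30.5): [(25.2122, 12.9935) (12.3706, 0) (64, 0) (64, 20.1951)]  |A|=727.0847
6. ⊥bis P7·P4 via (32.015,10.27): [(33.2715, 14.4898) (28.957, 0) (64, 0) (64, 20.1951)]  |A|=564.1665
7. ⊥bis P7·P5 via (46.785,16.98): [(46.8368, 17.0085) (31.5154, 8.5921) (28.957, 0) (64, 0) (64, 20.1951)]  |A|=526.3754
8. ⊥bis P7·P6 via (38.715,7.375): [(46.8368, 17.0085) (40.1391, 13.3293) (36.951, 0) (64, 0) (64, 20.1951)]  |A|=442.1099
9. canonical 5-gon: [(46.8368, 17.0085) (40.1391, 13.3293) (36.951, 0) (64, 0) (64, 20.1951)]
10. shoelace: 442.1099

Area of P7's cell: 442.1099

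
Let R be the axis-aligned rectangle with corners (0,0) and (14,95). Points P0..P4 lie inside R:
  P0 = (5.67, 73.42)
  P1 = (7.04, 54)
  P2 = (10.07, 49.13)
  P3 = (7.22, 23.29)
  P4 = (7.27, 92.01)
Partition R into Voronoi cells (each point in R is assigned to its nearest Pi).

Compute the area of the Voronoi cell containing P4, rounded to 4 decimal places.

1. box [0,14]×[0,95]: [(0, 0) (14, 0) (14, 95) (0, 95)]
2. ⊥bis P4·P0 via (6.47,82.715): [(0, 83.2719) (14, 82.0669) (14, 95) (0, 95)]  |A|=172.6286
3. ⊥bis P4·P1 via (7.155,73.005): [(0, 83.2719) (14, 82.0669) (14, 95) (0, 95)]  |A|=172.6286
4. ⊥bis P4·P2 via (8.67,70.57): [(0, 83.2719) (14, 82.0669) (14, 95) (0, 95)]  |A|=172.6286
5. ⊥bis P4·P3 via (7.245,57.65): [(0, 83.2719) (14, 82.0669) (14, 95) (0, 95)]  |A|=172.6286
6. canonical 4-gon: [(0, 83.2719) (14, 82.0669) (14, 95) (0, 95)]
7. shoelace: 172.6286

Area of P4's cell: 172.6286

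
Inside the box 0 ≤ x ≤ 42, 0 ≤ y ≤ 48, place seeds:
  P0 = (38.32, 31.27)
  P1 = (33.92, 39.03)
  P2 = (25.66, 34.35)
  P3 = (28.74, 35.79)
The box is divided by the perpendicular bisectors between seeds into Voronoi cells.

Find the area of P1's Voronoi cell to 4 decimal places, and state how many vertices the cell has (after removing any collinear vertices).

1. box [0,42]×[0,48]: [(0, 0) (42, 0) (42, 48) (0, 48)]
2. ⊥bis P1·P0 via (36.12,35.15): [(0, 14.6696) (42, 38.484) (42, 48) (0, 48)]  |A|=899.7742
3. ⊥bis P1·P2 via (29.79,36.69): [(31.9895, 32.808) (42, 38.484) (42, 48) (23.3819, 48)]  |A|=189.0531
4. ⊥bis P1·P3 via (31.33,37.41): [(33.6276, 33.7368) (42, 38.484) (42, 48) (24.7061, 48)]  |A|=163.1693
5. canonical 4-gon: [(33.6276, 33.7368) (42, 38.484) (42, 48) (24.7061, 48)]
6. shoelace: 163.1693

Area of P1's cell: 163.1693 (4 vertices)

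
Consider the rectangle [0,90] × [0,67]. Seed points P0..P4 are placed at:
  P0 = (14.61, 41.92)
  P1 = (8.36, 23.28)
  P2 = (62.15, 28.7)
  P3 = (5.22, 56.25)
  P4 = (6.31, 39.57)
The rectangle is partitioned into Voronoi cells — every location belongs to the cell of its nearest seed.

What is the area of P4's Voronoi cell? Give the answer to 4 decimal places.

Area of P4's cell: 177.9713

1. box [0,90]×[0,67]: [(0, 0) (90, 0) (90, 67) (0, 67)]
2. ⊥bis P4·P0 via (10.46,40.745): [(0, 0) (21.9962, 0) (3.0264, 67) (0, 67)]  |A|=838.2568
3. ⊥bis P4·P1 via (7.335,31.425): [(0, 30.5019) (12.9005, 32.1254) (3.0264, 67) (0, 67)]  |A|=288.193
4. ⊥bis P4·P2 via (34.23,34.135): [(0, 30.5019) (12.9005, 32.1254) (3.0264, 67) (0, 67)]  |A|=288.193
5. ⊥bis P4·P3 via (5.765,47.91): [(0, 47.5333) (0, 30.5019) (12.9005, 32.1254) (8.3829, 48.0811)]  |A|=177.9713
6. canonical 4-gon: [(0, 47.5333) (0, 30.5019) (12.9005, 32.1254) (8.3829, 48.0811)]
7. shoelace: 177.9713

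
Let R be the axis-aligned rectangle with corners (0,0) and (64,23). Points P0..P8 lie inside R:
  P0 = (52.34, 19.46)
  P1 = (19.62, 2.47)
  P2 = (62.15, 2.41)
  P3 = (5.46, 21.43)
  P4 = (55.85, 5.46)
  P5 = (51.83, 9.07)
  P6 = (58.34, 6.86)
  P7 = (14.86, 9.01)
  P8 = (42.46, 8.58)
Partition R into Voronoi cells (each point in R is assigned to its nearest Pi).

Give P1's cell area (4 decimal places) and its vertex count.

1. box [0,64]×[0,23]: [(0, 0) (64, 0) (64, 23) (0, 23)]
2. ⊥bis P1·P0 via (35.98,10.965): [(0, 0) (41.6736, 0) (29.7308, 23) (0, 23)]  |A|=821.1506
3. ⊥bis P1·P2 via (40.885,2.44): [(0, 0) (40.8816, 0) (40.8837, 1.5213) (29.7308, 23) (0, 23)]  |A|=820.5481
4. ⊥bis P1·P3 via (12.54,11.95): [(0, 2.5847) (0, 0) (40.8816, 0) (40.8837, 1.5213) (29.7308, 23) (27.3358, 23)]  |A|=541.514
5. ⊥bis P1·P4 via (37.735,3.965): [(0, 2.5847) (0, 0) (38.0622, 0) (37.3798, 8.2693) (29.7308, 23) (27.3358, 23)]  |A|=527.1847
6. ⊥bis P1·P5 via (35.725,5.77): [(0, 2.5847) (0, 0) (36.9073, 0) (33.8004, 15.1625) (29.7308, 23) (27.3358, 23)]  |A|=505.9818
7. ⊥bis P1·P6 via (38.98,4.665): [(0, 2.5847) (0, 0) (36.9073, 0) (33.8004, 15.1625) (29.7308, 23) (27.3358, 23)]  |A|=505.9818
8. ⊥bis P1·P7 via (17.24,5.74): [(9.3535, 0) (36.9073, 0) (33.8004, 15.1625) (32.8091, 17.0716)]  |A|=239.7438
9. ⊥bis P1·P8 via (31.04,5.525): [(28.7428, 14.1121) (9.3535, 0) (32.518, 0)]  |A|=163.4497
10. canonical 3-gon: [(28.7428, 14.1121) (9.3535, 0) (32.518, 0)]
11. shoelace: 163.4497

Area of P1's cell: 163.4497 (3 vertices)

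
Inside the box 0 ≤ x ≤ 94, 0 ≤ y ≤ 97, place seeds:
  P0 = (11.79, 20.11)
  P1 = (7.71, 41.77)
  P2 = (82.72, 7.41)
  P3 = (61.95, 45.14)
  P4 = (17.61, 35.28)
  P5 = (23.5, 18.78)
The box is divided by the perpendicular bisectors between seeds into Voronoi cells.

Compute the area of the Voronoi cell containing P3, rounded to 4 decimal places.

Area of P3's cell: 4100.4092

1. box [0,94]×[0,97]: [(0, 0) (94, 0) (94, 97) (0, 97)]
2. ⊥bis P3·P0 via (36.87,32.625): [(53.15, 0) (94, 0) (94, 97) (4.7467, 97)]  |A|=6310.0125
3. ⊥bis P3·P1 via (34.83,43.455): [(35.3085, 35.7543) (53.15, 0) (94, 0) (94, 97) (31.5032, 97)]  |A|=5490.6524
4. ⊥bis P3·P2 via (72.335,26.275): [(35.3085, 35.7543) (46.9985, 12.3275) (94, 38.2014) (94, 97) (31.5032, 97)]  |A|=4341.1022
5. ⊥bis P3·P4 via (39.78,40.21): [(33.1905, 69.8427) (45.1618, 16.0083) (46.9985, 12.3275) (94, 38.2014) (94, 97) (31.5032, 97)]  |A|=4194.0705
6. ⊥bis P3·P5 via (42.725,31.96): [(33.1905, 69.8427) (41.0815, 34.3573) (53.6675, 15.9987) (94, 38.2014) (94, 97) (31.5032, 97)]  |A|=4100.4092
7. canonical 6-gon: [(33.1905, 69.8427) (41.0815, 34.3573) (53.6675, 15.9987) (94, 38.2014) (94, 97) (31.5032, 97)]
8. shoelace: 4100.4092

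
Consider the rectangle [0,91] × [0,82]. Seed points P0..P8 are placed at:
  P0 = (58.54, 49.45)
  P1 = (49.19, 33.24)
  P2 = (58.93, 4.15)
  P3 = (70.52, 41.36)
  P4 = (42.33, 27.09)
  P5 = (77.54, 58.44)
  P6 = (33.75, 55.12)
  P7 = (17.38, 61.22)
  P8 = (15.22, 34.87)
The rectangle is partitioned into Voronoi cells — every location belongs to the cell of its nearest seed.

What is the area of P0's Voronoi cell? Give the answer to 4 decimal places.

Area of P0's cell: 575.6648

1. box [0,91]×[0,82]: [(0, 0) (91, 0) (91, 82) (0, 82)]
2. ⊥bis P0·P1 via (53.865,41.345): [(0, 72.4146) (91, 19.9254) (91, 82) (0, 82)]  |A|=3260.5328
3. ⊥bis P0·P2 via (58.735,26.8): [(0, 72.4146) (78.7823, 26.9726) (91, 27.0778) (91, 82) (0, 82)]  |A|=3216.8398
4. ⊥bis P0·P3 via (64.53,45.405): [(0, 72.4146) (59.5672, 38.0559) (89.2423, 82) (0, 82)]  |A|=2246.3241
5. ⊥bis P0·P4 via (50.435,38.27): [(0, 74.8331) (16.3249, 62.9983) (59.5672, 38.0559) (89.2423, 82) (0, 82)]  |A|=2226.5828
6. ⊥bis P0·P5 via (68.04,53.945): [(0, 74.8331) (16.3249, 62.9983) (59.5672, 38.0559) (68.9699, 51.9797) (54.7656, 82) (0, 82)]  |A|=1709.0823
7. ⊥bis P0·P6 via (46.145,52.285): [(44.8342, 46.554) (59.5672, 38.0559) (68.9699, 51.9797) (54.7656, 82) (52.9415, 82)]  |A|=575.6648
8. ⊥bis P0·P7 via (37.96,55.335): [(44.8342, 46.554) (59.5672, 38.0559) (68.9699, 51.9797) (54.7656, 82) (52.9415, 82)]  |A|=575.6648
9. ⊥bis P0·P8 via (36.88,42.16): [(44.8342, 46.554) (59.5672, 38.0559) (68.9699, 51.9797) (54.7656, 82) (52.9415, 82)]  |A|=575.6648
10. canonical 5-gon: [(44.8342, 46.554) (59.5672, 38.0559) (68.9699, 51.9797) (54.7656, 82) (52.9415, 82)]
11. shoelace: 575.6648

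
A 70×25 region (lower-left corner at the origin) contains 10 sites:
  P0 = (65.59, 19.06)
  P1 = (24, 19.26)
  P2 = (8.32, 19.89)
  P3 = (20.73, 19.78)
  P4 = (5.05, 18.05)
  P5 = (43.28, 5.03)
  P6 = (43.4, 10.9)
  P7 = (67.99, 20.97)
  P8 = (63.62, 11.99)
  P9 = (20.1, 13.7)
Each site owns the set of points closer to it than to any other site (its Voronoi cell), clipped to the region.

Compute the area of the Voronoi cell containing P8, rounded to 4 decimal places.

1. box [0,70]×[0,25]: [(0, 0) (70, 0) (70, 25) (0, 25)]
2. ⊥bis P8·P0 via (64.605,15.525): [(0, 0) (70, 0) (70, 14.0217) (30.6008, 25) (0, 25)]  |A|=1533.7325
3. ⊥bis P8·P1 via (43.81,15.625): [(40.9429, 0) (70, 0) (70, 14.0217) (44.8041, 21.0424)]  |A|=482.3604
4. ⊥bis P8·P2 via (35.97,15.94): [(40.9429, 0) (70, 0) (70, 14.0217) (44.8041, 21.0424)]  |A|=482.3604
5. ⊥bis P8·P3 via (42.175,15.885): [(40.9429, 0) (70, 0) (70, 14.0217) (44.8041, 21.0424)]  |A|=482.3604
6. ⊥bis P8·P4 via (34.335,15.02): [(40.9429, 0) (70, 0) (70, 14.0217) (44.8041, 21.0424)]  |A|=482.3604
7. ⊥bis P8·P5 via (53.45,8.51): [(56.362, 0) (70, 0) (70, 14.0217) (49.6209, 19.7002)]  |A|=277.2109
8. ⊥bis P8·P6 via (53.51,11.445): [(53.709, 7.753) (56.362, 0) (70, 0) (70, 14.0217) (53.1175, 18.7259)]  |A|=258.3152
9. ⊥bis P8·P7 via (65.805,16.48): [(53.709, 7.753) (56.362, 0) (70, 0) (70, 14.0217) (53.1175, 18.7259)]  |A|=258.3152
10. ⊥bis P8·P9 via (41.86,12.845): [(53.709, 7.753) (56.362, 0) (70, 0) (70, 14.0217) (53.1175, 18.7259)]  |A|=258.3152
11. canonical 5-gon: [(53.709, 7.753) (56.362, 0) (70, 0) (70, 14.0217) (53.1175, 18.7259)]
12. shoelace: 258.3152

Area of P8's cell: 258.3152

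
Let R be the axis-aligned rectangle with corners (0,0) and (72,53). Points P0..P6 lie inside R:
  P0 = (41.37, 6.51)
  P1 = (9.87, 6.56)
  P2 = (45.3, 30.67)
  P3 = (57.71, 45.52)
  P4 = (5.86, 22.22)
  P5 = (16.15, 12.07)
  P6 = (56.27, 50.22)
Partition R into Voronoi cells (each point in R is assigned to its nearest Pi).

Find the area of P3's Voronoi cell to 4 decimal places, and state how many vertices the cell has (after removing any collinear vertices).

Area of P3's cell: 434.4427 (3 vertices)

1. box [0,72]×[0,53]: [(0, 0) (72, 0) (72, 53) (0, 53)]
2. ⊥bis P3·P0 via (49.54,26.015): [(0, 46.7657) (72, 16.6072) (72, 53) (0, 53)]  |A|=1534.575
3. ⊥bis P3·P1 via (33.79,26.04): [(25.6668, 36.0147) (72, 16.6072) (72, 53) (11.8343, 53)]  |A|=1354.0629
4. ⊥bis P3·P2 via (51.505,38.095): [(72, 20.9675) (72, 53) (33.6694, 53)]  |A|=613.9112
5. ⊥bis P3·P4 via (31.785,33.87): [(72, 20.9675) (72, 53) (33.6694, 53)]  |A|=613.9112
6. ⊥bis P3·P5 via (36.93,28.795): [(72, 20.9675) (72, 53) (33.6694, 53)]  |A|=613.9112
7. ⊥bis P3·P6 via (56.99,47.87): [(44.4175, 44.018) (72, 20.9675) (72, 52.4688)]  |A|=434.4427
8. canonical 3-gon: [(44.4175, 44.018) (72, 20.9675) (72, 52.4688)]
9. shoelace: 434.4427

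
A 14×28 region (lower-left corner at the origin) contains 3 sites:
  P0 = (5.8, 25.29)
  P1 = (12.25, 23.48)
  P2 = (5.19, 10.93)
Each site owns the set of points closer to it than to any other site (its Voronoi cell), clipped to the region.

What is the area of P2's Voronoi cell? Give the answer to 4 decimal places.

1. box [0,14]×[0,28]: [(0, 0) (14, 0) (14, 28) (0, 28)]
2. ⊥bis P2·P0 via (5.495,18.11): [(0, 18.3434) (0, 0) (14, 0) (14, 17.7487)]  |A|=252.645
3. ⊥bis P2·P1 via (8.72,17.205): [(7.2433, 18.0357) (0, 18.3434) (0, 0) (14, 0) (14, 14.2347)]  |A|=240.7735
4. canonical 5-gon: [(7.2433, 18.0357) (0, 18.3434) (0, 0) (14, 0) (14, 14.2347)]
5. shoelace: 240.7735

Area of P2's cell: 240.7735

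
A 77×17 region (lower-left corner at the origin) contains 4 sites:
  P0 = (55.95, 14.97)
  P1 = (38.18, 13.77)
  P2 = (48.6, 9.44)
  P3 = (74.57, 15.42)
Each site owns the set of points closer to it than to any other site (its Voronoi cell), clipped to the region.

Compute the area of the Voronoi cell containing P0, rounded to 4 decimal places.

Area of P0's cell: 176.1069

1. box [0,77]×[0,17]: [(0, 0) (77, 0) (77, 17) (0, 17)]
2. ⊥bis P0·P1 via (47.065,14.37): [(48.0354, 0) (77, 0) (77, 17) (46.8874, 17)]  |A|=502.1562
3. ⊥bis P0·P2 via (52.275,12.205): [(61.4578, 0) (77, 0) (77, 17) (48.6673, 17)]  |A|=372.9363
4. ⊥bis P0·P3 via (65.26,15.195): [(61.4578, 0) (65.6272, 0) (65.2164, 17) (48.6673, 17)]  |A|=176.1069
5. canonical 4-gon: [(61.4578, 0) (65.6272, 0) (65.2164, 17) (48.6673, 17)]
6. shoelace: 176.1069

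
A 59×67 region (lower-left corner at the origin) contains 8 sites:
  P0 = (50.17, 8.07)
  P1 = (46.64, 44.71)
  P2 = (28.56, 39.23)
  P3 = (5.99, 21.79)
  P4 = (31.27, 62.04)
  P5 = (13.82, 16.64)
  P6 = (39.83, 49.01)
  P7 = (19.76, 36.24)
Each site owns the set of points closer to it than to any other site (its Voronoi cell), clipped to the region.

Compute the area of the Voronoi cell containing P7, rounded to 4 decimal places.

Area of P7's cell: 591.3106

1. box [0,59]×[0,67]: [(0, 0) (59, 0) (59, 67) (0, 67)]
2. ⊥bis P7·P0 via (34.965,22.155): [(0, 0) (14.4419, 0) (59, 48.1012) (59, 67) (0, 67)]  |A|=2881.3519
3. ⊥bis P7·P1 via (33.2,40.475): [(0, 0) (14.4419, 0) (37.9555, 25.3833) (24.8419, 67) (0, 67)]  |A|=1971.7186
4. ⊥bis P7·P2 via (24.16,37.735): [(0, 0) (14.4419, 0) (30.9327, 17.802) (14.2166, 67) (0, 67)]  |A|=1514.5053
5. ⊥bis P7·P3 via (12.875,29.015): [(0, 41.2841) (27.9831, 14.6179) (30.9327, 17.802) (14.2166, 67) (0, 67)]  |A|=831.3217
6. ⊥bis P7·P4 via (25.515,49.14): [(0, 60.5229) (0, 41.2841) (27.9831, 14.6179) (30.9327, 17.802) (19.3505, 51.8901)]  |A|=661.2488
7. ⊥bis P7·P5 via (16.79,26.44): [(0, 60.5229) (0, 41.2841) (15.0116, 26.979) (29.2843, 22.6535) (19.3505, 51.8901)]  |A|=591.3106
8. ⊥bis P7·P6 via (29.795,42.625): [(0, 60.5229) (0, 41.2841) (15.0116, 26.979) (29.2843, 22.6535) (19.3505, 51.8901)]  |A|=591.3106
9. canonical 5-gon: [(0, 60.5229) (0, 41.2841) (15.0116, 26.979) (29.2843, 22.6535) (19.3505, 51.8901)]
10. shoelace: 591.3106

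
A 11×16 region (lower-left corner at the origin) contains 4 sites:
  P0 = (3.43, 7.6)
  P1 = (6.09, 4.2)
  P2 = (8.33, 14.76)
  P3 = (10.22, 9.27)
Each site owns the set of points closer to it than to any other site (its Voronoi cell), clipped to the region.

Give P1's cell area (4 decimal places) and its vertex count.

1. box [0,11]×[0,16]: [(0, 0) (11, 0) (11, 16) (0, 16)]
2. ⊥bis P1·P0 via (4.76,5.9): [(0, 2.176) (0, 0) (11, 0) (11, 10.7819)]  |A|=71.2684
3. ⊥bis P1·P2 via (7.21,9.48): [(8.8825, 9.1252) (0, 2.176) (0, 0) (11, 0) (11, 8.6761)]  |A|=69.0388
4. ⊥bis P1·P3 via (8.155,6.735): [(7.0146, 7.6639) (0, 2.176) (0, 0) (11, 0) (11, 4.4175)]  |A|=58.5861
5. canonical 5-gon: [(7.0146, 7.6639) (0, 2.176) (0, 0) (11, 0) (11, 4.4175)]
6. shoelace: 58.5861

Area of P1's cell: 58.5861 (5 vertices)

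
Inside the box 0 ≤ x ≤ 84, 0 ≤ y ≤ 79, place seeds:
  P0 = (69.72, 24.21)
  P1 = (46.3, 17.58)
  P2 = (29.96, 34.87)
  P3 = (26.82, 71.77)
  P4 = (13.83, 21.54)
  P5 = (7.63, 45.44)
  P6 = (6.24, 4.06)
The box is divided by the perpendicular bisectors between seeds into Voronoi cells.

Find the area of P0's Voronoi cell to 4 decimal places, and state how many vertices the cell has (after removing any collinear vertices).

1. box [0,84]×[0,79]: [(0, 0) (84, 0) (84, 79) (0, 79)]
2. ⊥bis P0·P1 via (58.01,20.895): [(63.9252, 0) (84, 0) (84, 79) (41.561, 79)]  |A|=2469.2963
3. ⊥bis P0·P2 via (49.84,29.54): [(52.6236, 39.9222) (63.9252, 0) (84, 0) (84, 79) (63.1007, 79)]  |A|=2048.4348
4. ⊥bis P0·P3 via (48.27,47.99): [(56.8653, 55.7431) (52.6236, 39.9222) (63.9252, 0) (84, 0) (84, 79) (82.6485, 79)]  |A|=1821.1242
5. ⊥bis P0·P4 via (41.775,22.875): [(56.8653, 55.7431) (52.6236, 39.9222) (63.9252, 0) (84, 0) (84, 79) (82.6485, 79)]  |A|=1821.1242
6. ⊥bis P0·P5 via (38.675,34.825): [(56.8653, 55.7431) (52.6236, 39.9222) (63.9252, 0) (84, 0) (84, 79) (82.6485, 79)]  |A|=1821.1242
7. ⊥bis P0·P6 via (37.98,14.135): [(56.8653, 55.7431) (52.6236, 39.9222) (63.9252, 0) (84, 0) (84, 79) (82.6485, 79)]  |A|=1821.1242
8. canonical 6-gon: [(56.8653, 55.7431) (52.6236, 39.9222) (63.9252, 0) (84, 0) (84, 79) (82.6485, 79)]
9. shoelace: 1821.1242

Area of P0's cell: 1821.1242 (6 vertices)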